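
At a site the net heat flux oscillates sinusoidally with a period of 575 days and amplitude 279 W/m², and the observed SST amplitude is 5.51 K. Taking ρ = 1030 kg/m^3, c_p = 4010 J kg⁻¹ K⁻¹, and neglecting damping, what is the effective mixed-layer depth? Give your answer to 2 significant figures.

ω = 2π / 4.97×10^7 s = 1.26×10^-7 s⁻¹.
Required C = F₀ / (A ω) = 279 / (5.51 × 1.26×10^-7) = 4.00×10^8 J/(m²·K).
D = C / (ρ c_p) = 4.00×10^8 / (1030 × 4010) = 96.9 m.

97 m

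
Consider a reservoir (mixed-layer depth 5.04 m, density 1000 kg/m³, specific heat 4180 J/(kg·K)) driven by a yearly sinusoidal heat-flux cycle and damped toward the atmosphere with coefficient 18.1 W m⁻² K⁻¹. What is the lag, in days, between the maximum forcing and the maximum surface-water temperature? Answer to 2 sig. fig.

Areal heat capacity C = ρ c_p D = 1000 × 4180 × 5.04 = 2.11×10^7 J/(m²·K).
ω = 2π / 3.15×10^7 s = 1.99×10^-7 s⁻¹.
Phase lag φ = arctan(Cω/λ) = arctan(4.20/18.1) = 0.228 rad.
Time lag = φ / ω = 0.228 / 1.99×10^-7 = 1.14×10^6 s = 13.2 days.

13 days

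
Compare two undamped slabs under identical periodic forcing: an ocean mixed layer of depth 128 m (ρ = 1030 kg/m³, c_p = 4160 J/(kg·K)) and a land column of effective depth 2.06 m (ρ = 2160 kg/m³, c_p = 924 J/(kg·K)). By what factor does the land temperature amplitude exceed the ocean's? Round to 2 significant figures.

130

C_ocean = 1030 × 4160 × 128 = 5.48×10^8 J/(m²·K).
C_land = 2160 × 924 × 2.06 = 4.11×10^6 J/(m²·K).
Undamped amplitude ∝ 1/C, so A_land/A_ocean = C_ocean/C_land = 133.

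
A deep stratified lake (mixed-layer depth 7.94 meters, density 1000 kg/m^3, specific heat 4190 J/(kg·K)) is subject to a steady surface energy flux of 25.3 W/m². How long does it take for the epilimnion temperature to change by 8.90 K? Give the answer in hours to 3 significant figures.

Areal heat capacity C = ρ c_p D = 1000 × 4190 × 7.94 = 3.33×10^7 J/(m²·K).
Time required: Δt = C ΔT / F = 3.33×10^7 × 8.90 / 25.3 = 1.17×10^7 s.
In hours: 1.17×10^7 s / (3600 s/hour) = 3250 hours.

3250 hours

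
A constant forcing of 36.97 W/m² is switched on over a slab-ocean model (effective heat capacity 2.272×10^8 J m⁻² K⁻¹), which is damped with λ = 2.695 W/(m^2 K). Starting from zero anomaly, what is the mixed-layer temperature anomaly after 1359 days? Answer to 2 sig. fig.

10 K

Areal heat capacity C = 2.272×10^8 J m⁻² K⁻¹ (given).
τ = C / λ = 2.27×10^8 / 2.695 = 8.43×10^7 s.
Equilibrium anomaly ΔT_eq = F / λ = 36.97 / 2.695 = 13.7 K.
t = 1359 days = 1.17×10^8 s, so t/τ = 1.39.
ΔT(t) = ΔT_eq (1 − e^(−t/τ)) = 13.7 × (1 − e^−1.39) = 10.3 K.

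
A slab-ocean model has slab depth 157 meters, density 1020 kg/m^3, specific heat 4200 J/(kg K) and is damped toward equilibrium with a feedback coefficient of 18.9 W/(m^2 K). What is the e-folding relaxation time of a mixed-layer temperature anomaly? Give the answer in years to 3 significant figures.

Areal heat capacity C = ρ c_p D = 1020 × 4200 × 157 = 6.73×10^8 J/(m²·K).
Relaxation time τ = C / λ = 6.73×10^8 / 18.9 = 3.56×10^7 s.
In years: 3.56×10^7 s / (3.156×10^7 s/year) = 1.13 years.

1.13 years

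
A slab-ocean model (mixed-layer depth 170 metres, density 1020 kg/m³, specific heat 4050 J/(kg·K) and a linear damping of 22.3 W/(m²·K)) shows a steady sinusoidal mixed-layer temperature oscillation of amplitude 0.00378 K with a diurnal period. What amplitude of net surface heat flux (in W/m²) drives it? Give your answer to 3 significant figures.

193

Areal heat capacity C = ρ c_p D = 1020 × 4050 × 170 = 7.02×10^8 J/(m^2 K).
ω = 2π / 86400 s = 7.27×10^-5 s⁻¹.
√((Cω)² + λ²) = √((51100)² + 22.3²) = 51100 W/(m²·K).
F₀ = A × √((Cω)²+λ²) = 0.00378 × 51100 = 193 W/m².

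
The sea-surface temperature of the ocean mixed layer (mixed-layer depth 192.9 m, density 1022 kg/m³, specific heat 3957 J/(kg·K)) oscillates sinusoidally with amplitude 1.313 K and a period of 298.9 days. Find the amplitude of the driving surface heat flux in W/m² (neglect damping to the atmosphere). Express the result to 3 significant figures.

Areal heat capacity C = ρ c_p D = 1022 × 3957 × 192.9 = 7.80×10^8 J/(m²·K).
ω = 2π / 2.58×10^7 s = 2.43×10^-7 s⁻¹.
Cω = 7.80×10^8 × 2.43×10^-7 = 190 W/(m²·K).
F₀ = A × Cω = 1.313 × 190 = 249 W/m².

249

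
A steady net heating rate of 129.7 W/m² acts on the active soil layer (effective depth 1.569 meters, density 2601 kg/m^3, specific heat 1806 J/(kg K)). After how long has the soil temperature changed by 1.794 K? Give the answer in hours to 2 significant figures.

Areal heat capacity C = ρ c_p D = 2601 × 1806 × 1.569 = 7.37×10^6 J m⁻² K⁻¹.
Time required: Δt = C ΔT / F = 7.37×10^6 × 1.794 / 129.7 = 1.02×10^5 s.
In hours: 1.02×10^5 s / (3600 s/hour) = 28.3 hours.

28 hours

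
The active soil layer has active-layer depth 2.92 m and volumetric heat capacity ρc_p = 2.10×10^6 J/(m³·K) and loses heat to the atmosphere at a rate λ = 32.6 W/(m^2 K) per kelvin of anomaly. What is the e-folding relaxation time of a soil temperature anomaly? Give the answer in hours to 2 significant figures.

52 hours

Areal heat capacity C = ρc_p × D = 2.10×10^6 × 2.92 = 6.13×10^6 J/(m²·K).
Relaxation time τ = C / λ = 6.13×10^6 / 32.6 = 1.88×10^5 s.
In hours: 1.88×10^5 s / (3600 s/hour) = 52.2 hours.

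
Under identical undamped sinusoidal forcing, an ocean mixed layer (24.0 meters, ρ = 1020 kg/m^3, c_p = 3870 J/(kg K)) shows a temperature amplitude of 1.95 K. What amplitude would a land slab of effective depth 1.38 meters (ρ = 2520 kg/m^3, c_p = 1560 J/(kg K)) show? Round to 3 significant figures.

C_ocean = 9.47×10^7 J/(m²·K); C_land = 5.43×10^6 J/(m²·K).
A ∝ 1/C ⇒ A_land = A_ocean × C_ocean/C_land = 1.95 × 17.5 = 34.1 K.

34.1 K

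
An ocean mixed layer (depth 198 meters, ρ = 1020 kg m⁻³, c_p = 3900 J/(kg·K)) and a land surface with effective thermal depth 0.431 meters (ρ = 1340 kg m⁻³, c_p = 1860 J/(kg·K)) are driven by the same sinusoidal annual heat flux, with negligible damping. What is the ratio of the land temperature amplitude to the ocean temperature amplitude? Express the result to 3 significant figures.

733

C_ocean = 1020 × 3900 × 198 = 7.88×10^8 J/(m²·K).
C_land = 1340 × 1860 × 0.431 = 1.07×10^6 J/(m²·K).
Undamped amplitude ∝ 1/C, so A_land/A_ocean = C_ocean/C_land = 733.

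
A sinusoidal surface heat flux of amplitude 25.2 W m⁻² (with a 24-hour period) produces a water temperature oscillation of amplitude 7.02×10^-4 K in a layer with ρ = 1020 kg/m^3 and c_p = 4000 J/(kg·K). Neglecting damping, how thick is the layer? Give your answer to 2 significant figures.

ω = 2π / 86400 s = 7.27×10^-5 s⁻¹.
Required C = F₀ / (A ω) = 25.2 / (7.02×10^-4 × 7.27×10^-5) = 4.94×10^8 J/(m²·K).
D = C / (ρ c_p) = 4.94×10^8 / (1020 × 4000) = 121 m.

120 m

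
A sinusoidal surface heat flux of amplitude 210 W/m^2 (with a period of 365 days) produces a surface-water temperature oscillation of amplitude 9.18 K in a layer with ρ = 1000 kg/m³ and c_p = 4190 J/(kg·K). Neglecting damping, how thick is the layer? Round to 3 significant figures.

27.4 m

ω = 2π / 3.15×10^7 s = 1.99×10^-7 s⁻¹.
Required C = F₀ / (A ω) = 210 / (9.18 × 1.99×10^-7) = 1.15×10^8 J/(m²·K).
D = C / (ρ c_p) = 1.15×10^8 / (1000 × 4190) = 27.4 m.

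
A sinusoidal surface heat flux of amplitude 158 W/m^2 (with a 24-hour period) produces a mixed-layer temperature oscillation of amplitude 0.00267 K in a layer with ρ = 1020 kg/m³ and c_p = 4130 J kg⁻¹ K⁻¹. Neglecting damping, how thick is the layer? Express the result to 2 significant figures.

190 m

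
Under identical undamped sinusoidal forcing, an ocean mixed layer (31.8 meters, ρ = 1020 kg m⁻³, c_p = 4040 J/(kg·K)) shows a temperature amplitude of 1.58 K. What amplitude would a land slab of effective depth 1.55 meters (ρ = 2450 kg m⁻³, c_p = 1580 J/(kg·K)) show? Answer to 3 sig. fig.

34.5 K

C_ocean = 1.31×10^8 J/(m²·K); C_land = 6.00×10^6 J/(m²·K).
A ∝ 1/C ⇒ A_land = A_ocean × C_ocean/C_land = 1.58 × 21.8 = 34.5 K.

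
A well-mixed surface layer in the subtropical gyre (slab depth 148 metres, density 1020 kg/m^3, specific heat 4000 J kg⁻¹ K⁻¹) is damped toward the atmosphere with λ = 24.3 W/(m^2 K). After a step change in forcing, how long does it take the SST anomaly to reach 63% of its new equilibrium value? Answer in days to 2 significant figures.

Areal heat capacity C = ρ c_p D = 1020 × 4000 × 148 = 6.04×10^8 J/(m^2 K).
τ = C / λ = 6.04×10^8 / 24.3 = 2.48×10^7 s.
Fraction reached: 1 − e^(−t/τ) = 0.63 ⇒ t = −τ ln(1 − 0.63) = τ × 0.994.
t = 2.47×10^7 s = 286 days.

290 days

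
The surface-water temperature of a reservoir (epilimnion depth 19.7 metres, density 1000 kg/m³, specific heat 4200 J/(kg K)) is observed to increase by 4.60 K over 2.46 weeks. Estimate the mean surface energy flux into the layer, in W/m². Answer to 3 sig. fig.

Areal heat capacity C = ρ c_p D = 1000 × 4200 × 19.7 = 8.27×10^7 J m⁻² K⁻¹.
Required heat per unit area: Q = C ΔT = 8.27×10^7 × 4.60 = 3.81×10^8 J/m².
Flux F = Q / Δt = 3.81×10^8 / 1.49×10^6 s = 256 W/m².

256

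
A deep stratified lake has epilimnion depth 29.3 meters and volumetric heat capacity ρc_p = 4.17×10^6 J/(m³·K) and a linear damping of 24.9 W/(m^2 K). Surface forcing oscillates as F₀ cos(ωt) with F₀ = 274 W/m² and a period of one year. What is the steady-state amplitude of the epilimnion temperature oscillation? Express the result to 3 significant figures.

7.87 K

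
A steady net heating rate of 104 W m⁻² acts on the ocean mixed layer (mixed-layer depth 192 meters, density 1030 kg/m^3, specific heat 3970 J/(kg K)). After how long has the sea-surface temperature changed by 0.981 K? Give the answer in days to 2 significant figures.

86 days

Areal heat capacity C = ρ c_p D = 1030 × 3970 × 192 = 7.85×10^8 J/(m^2 K).
Time required: Δt = C ΔT / F = 7.85×10^8 × 0.981 / 104 = 7.41×10^6 s.
In days: 7.41×10^6 s / (86400 s/day) = 85.7 days.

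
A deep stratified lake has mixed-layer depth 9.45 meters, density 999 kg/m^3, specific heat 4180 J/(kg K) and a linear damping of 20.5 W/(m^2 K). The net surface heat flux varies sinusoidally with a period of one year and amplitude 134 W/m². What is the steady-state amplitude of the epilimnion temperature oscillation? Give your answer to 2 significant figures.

6.1 K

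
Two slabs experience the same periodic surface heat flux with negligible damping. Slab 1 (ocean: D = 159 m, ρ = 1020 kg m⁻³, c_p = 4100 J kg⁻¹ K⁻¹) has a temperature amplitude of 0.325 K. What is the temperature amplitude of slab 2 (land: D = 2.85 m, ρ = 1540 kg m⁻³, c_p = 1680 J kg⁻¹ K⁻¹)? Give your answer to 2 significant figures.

29 K

C_ocean = 6.65×10^8 J/(m²·K); C_land = 7.37×10^6 J/(m²·K).
A ∝ 1/C ⇒ A_land = A_ocean × C_ocean/C_land = 0.325 × 90.2 = 29.3 K.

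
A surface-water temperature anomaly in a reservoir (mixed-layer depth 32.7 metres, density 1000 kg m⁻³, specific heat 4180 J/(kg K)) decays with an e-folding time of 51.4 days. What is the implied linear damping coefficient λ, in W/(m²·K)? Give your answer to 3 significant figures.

30.8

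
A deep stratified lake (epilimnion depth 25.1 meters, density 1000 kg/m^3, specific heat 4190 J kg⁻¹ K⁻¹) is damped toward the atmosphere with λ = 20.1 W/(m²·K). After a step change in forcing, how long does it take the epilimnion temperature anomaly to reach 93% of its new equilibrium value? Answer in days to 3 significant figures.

Areal heat capacity C = ρ c_p D = 1000 × 4190 × 25.1 = 1.05×10^8 J/(m^2 K).
τ = C / λ = 1.05×10^8 / 20.1 = 5.23×10^6 s.
Fraction reached: 1 − e^(−t/τ) = 0.93 ⇒ t = −τ ln(1 − 0.93) = τ × 2.66.
t = 1.39×10^7 s = 161 days.

161 days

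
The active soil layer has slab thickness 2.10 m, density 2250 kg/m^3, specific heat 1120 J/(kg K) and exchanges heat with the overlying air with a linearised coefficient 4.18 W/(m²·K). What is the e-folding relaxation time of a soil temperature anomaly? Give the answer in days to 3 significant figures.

Areal heat capacity C = ρ c_p D = 2250 × 1120 × 2.10 = 5.29×10^6 J/(m²·K).
Relaxation time τ = C / λ = 5.29×10^6 / 4.18 = 1.27×10^6 s.
In days: 1.27×10^6 s / (86400 s/day) = 14.7 days.

14.7 days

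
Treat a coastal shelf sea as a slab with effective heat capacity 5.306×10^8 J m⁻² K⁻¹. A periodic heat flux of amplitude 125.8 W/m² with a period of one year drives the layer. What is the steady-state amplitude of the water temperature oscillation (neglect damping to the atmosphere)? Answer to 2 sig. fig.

1.2 K

Areal heat capacity C = 5.306×10^8 J m⁻² K⁻¹ (given).
Angular frequency ω = 2π / T = 2π / 3.15×10^7 s = 1.99×10^-7 s⁻¹.
Cω = 5.31×10^8 × 1.99×10^-7 = 106 W/(m²·K).
Amplitude A = F₀ / (Cω) = 125.8 / 106 = 1.19 K.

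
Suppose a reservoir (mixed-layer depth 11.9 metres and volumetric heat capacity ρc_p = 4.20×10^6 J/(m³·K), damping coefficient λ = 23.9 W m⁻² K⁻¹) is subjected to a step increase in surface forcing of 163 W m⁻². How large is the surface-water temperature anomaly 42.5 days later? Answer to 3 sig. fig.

Areal heat capacity C = ρc_p × D = 4.20×10^6 × 11.9 = 5.00×10^7 J/(m^2 K).
τ = C / λ = 5.00×10^7 / 23.9 = 2.09×10^6 s.
Equilibrium anomaly ΔT_eq = F / λ = 163 / 23.9 = 6.82 K.
t = 42.5 days = 3.67×10^6 s, so t/τ = 1.76.
ΔT(t) = ΔT_eq (1 − e^(−t/τ)) = 6.82 × (1 − e^−1.76) = 5.64 K.

5.64 K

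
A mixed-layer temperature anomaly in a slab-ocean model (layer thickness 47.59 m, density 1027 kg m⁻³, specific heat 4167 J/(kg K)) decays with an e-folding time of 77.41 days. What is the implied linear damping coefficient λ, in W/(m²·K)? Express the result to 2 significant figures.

30

Areal heat capacity C = ρ c_p D = 1027 × 4167 × 47.59 = 2.04×10^8 J m⁻² K⁻¹.
τ = 77.41 days = 6.69×10^6 s.
λ = C / τ = 2.04×10^8 / 6.69×10^6 = 30.5 W/(m²·K).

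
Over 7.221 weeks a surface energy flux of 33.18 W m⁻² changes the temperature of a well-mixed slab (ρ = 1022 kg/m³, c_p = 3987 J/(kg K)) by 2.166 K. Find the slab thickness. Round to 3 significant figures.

16.4 m

Heat input Q = F Δt = 33.18 × 4.37×10^6 s = 1.45×10^8 J/m².
Required areal heat capacity C = Q / ΔT = 6.69×10^7 J/(m²·K).
Depth D = C / (ρ c_p) = 6.69×10^7 / (1022 × 3987) = 16.4 m.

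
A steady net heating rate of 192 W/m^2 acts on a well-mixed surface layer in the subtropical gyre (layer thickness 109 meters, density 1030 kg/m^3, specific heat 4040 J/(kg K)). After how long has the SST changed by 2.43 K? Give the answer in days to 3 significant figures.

Areal heat capacity C = ρ c_p D = 1030 × 4040 × 109 = 4.54×10^8 J/(m²·K).
Time required: Δt = C ΔT / F = 4.54×10^8 × 2.43 / 192 = 5.74×10^6 s.
In days: 5.74×10^6 s / (86400 s/day) = 66.4 days.

66.4 days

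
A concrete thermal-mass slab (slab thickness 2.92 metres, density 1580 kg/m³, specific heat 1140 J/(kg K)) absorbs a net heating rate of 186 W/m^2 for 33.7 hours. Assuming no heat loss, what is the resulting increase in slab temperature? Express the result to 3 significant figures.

4.29 K

Areal heat capacity C = ρ c_p D = 1580 × 1140 × 2.92 = 5.26×10^6 J m⁻² K⁻¹.
Net heat input Q = F Δt = 186 × (33.7 hours × 3600 s/hour) = 2.26×10^7 J/m².
ΔT = Q / C = 2.26×10^7 / 5.26×10^6 = 4.29 K.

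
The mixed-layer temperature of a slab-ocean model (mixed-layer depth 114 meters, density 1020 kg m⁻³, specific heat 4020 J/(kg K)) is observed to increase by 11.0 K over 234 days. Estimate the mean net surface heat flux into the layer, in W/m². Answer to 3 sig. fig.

Areal heat capacity C = ρ c_p D = 1020 × 4020 × 114 = 4.67×10^8 J/(m^2 K).
Required heat per unit area: Q = C ΔT = 4.67×10^8 × 11.0 = 5.14×10^9 J/m².
Flux F = Q / Δt = 5.14×10^9 / 2.02×10^7 s = 254 W/m².

254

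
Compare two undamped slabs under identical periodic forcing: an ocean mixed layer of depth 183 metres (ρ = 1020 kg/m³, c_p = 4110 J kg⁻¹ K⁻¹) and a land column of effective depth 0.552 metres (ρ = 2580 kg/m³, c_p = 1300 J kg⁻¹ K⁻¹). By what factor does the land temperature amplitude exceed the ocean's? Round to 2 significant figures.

C_ocean = 1020 × 4110 × 183 = 7.67×10^8 J/(m²·K).
C_land = 2580 × 1300 × 0.552 = 1.85×10^6 J/(m²·K).
Undamped amplitude ∝ 1/C, so A_land/A_ocean = C_ocean/C_land = 414.

410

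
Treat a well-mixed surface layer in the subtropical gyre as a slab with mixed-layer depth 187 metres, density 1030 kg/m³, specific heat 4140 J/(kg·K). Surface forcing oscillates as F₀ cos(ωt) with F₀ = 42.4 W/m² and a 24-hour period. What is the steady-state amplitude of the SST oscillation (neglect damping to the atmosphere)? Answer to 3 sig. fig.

7.31×10^-4 K

Areal heat capacity C = ρ c_p D = 1030 × 4140 × 187 = 7.97×10^8 J/(m²·K).
Angular frequency ω = 2π / T = 2π / 86400 s = 7.27×10^-5 s⁻¹.
Cω = 7.97×10^8 × 7.27×10^-5 = 58000 W/(m²·K).
Amplitude A = F₀ / (Cω) = 42.4 / 58000 = 7.31×10^-4 K.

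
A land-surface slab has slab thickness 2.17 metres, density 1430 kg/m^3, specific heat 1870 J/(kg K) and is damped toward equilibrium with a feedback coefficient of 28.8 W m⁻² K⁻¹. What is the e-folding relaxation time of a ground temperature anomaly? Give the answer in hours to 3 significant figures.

56.0 hours

Areal heat capacity C = ρ c_p D = 1430 × 1870 × 2.17 = 5.80×10^6 J/(m^2 K).
Relaxation time τ = C / λ = 5.80×10^6 / 28.8 = 2.01×10^5 s.
In hours: 2.01×10^5 s / (3600 s/hour) = 56.0 hours.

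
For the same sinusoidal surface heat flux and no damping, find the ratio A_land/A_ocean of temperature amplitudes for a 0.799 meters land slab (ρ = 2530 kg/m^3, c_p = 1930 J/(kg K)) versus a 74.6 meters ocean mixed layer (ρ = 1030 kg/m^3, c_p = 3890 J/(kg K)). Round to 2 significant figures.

C_ocean = 1030 × 3890 × 74.6 = 2.99×10^8 J/(m²·K).
C_land = 2530 × 1930 × 0.799 = 3.90×10^6 J/(m²·K).
Undamped amplitude ∝ 1/C, so A_land/A_ocean = C_ocean/C_land = 76.6.

77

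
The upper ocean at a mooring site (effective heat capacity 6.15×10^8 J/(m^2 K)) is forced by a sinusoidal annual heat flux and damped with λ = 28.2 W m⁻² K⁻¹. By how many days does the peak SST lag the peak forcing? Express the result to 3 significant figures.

78.1 days

Areal heat capacity C = 6.15×10^8 J/(m^2 K) (given).
ω = 2π / 3.15×10^7 s = 1.99×10^-7 s⁻¹.
Phase lag φ = arctan(Cω/λ) = arctan(123/28.2) = 1.34 rad.
Time lag = φ / ω = 1.34 / 1.99×10^-7 = 6.75×10^6 s = 78.1 days.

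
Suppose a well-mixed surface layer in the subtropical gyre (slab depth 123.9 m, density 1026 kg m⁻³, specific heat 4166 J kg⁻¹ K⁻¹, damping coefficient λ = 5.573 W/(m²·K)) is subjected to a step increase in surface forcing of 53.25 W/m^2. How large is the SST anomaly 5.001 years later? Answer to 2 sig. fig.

Areal heat capacity C = ρ c_p D = 1026 × 4166 × 123.9 = 5.30×10^8 J/(m^2 K).
τ = C / λ = 5.30×10^8 / 5.573 = 9.50×10^7 s.
Equilibrium anomaly ΔT_eq = F / λ = 53.25 / 5.573 = 9.55 K.
t = 5.001 years = 1.58×10^8 s, so t/τ = 1.66.
ΔT(t) = ΔT_eq (1 − e^(−t/τ)) = 9.55 × (1 − e^−1.66) = 7.74 K.

7.7 K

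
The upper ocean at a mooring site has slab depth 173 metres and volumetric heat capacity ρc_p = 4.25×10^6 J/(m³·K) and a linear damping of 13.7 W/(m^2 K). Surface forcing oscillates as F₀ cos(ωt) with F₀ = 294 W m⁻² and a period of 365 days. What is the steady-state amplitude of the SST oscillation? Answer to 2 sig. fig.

2.0 K

Areal heat capacity C = ρc_p × D = 4.25×10^6 × 173 = 7.35×10^8 J m⁻² K⁻¹.
Angular frequency ω = 2π / T = 2π / 3.15×10^7 s = 1.99×10^-7 s⁻¹.
√((Cω)² + λ²) = √((146)² + 13.7²) = 147 W/(m²·K).
Amplitude A = F₀ / √((Cω)²+λ²) = 294 / 147 = 2.00 K.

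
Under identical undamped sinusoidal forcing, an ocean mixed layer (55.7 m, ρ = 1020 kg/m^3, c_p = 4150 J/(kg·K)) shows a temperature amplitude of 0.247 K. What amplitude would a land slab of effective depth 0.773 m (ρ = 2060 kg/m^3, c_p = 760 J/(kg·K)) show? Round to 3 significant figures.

C_ocean = 2.36×10^8 J/(m²·K); C_land = 1.21×10^6 J/(m²·K).
A ∝ 1/C ⇒ A_land = A_ocean × C_ocean/C_land = 0.247 × 195 = 48.1 K.

48.1 K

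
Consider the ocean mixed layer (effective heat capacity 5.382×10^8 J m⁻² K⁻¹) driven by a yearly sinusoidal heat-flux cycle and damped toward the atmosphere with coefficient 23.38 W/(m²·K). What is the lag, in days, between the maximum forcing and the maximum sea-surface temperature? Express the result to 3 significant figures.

78.8 days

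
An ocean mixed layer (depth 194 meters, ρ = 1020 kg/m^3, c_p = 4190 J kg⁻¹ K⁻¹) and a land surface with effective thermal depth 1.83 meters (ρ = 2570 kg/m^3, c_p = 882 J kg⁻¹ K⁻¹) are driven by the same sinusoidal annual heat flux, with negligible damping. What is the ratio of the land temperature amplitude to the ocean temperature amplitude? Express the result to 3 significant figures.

C_ocean = 1020 × 4190 × 194 = 8.29×10^8 J/(m²·K).
C_land = 2570 × 882 × 1.83 = 4.15×10^6 J/(m²·K).
Undamped amplitude ∝ 1/C, so A_land/A_ocean = C_ocean/C_land = 200.

200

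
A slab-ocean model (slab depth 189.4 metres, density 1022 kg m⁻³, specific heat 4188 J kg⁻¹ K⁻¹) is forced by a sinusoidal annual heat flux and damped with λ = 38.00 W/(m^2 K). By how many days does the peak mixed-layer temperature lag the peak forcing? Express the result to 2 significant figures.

Areal heat capacity C = ρ c_p D = 1022 × 4188 × 189.4 = 8.11×10^8 J/(m^2 K).
ω = 2π / 3.15×10^7 s = 1.99×10^-7 s⁻¹.
Phase lag φ = arctan(Cω/λ) = arctan(162/38.00) = 1.34 rad.
Time lag = φ / ω = 1.34 / 1.99×10^-7 = 6.72×10^6 s = 77.8 days.

78 days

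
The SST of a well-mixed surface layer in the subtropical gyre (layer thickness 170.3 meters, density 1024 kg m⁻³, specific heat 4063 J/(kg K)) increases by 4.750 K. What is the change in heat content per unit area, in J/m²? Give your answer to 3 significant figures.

3.37×10^9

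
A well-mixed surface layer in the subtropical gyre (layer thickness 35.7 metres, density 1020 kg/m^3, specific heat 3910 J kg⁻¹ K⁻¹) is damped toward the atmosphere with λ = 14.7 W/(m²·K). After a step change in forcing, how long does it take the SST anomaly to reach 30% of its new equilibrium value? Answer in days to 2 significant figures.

Areal heat capacity C = ρ c_p D = 1020 × 3910 × 35.7 = 1.42×10^8 J/(m²·K).
τ = C / λ = 1.42×10^8 / 14.7 = 9.69×10^6 s.
Fraction reached: 1 − e^(−t/τ) = 0.30 ⇒ t = −τ ln(1 − 0.30) = τ × 0.357.
t = 3.45×10^6 s = 40.0 days.

40 days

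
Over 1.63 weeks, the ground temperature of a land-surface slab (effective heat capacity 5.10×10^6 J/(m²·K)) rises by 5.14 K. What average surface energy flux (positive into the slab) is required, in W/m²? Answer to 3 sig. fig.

Areal heat capacity C = 5.10×10^6 J/(m²·K) (given).
Required heat per unit area: Q = C ΔT = 5.10×10^6 × 5.14 = 2.62×10^7 J/m².
Flux F = Q / Δt = 2.62×10^7 / 9.86×10^5 s = 26.6 W/m².

26.6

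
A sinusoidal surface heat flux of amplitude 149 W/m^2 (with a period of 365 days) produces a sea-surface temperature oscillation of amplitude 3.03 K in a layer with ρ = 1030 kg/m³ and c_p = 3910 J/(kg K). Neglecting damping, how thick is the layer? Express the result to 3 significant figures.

ω = 2π / 3.15×10^7 s = 1.99×10^-7 s⁻¹.
Required C = F₀ / (A ω) = 149 / (3.03 × 1.99×10^-7) = 2.47×10^8 J/(m²·K).
D = C / (ρ c_p) = 2.47×10^8 / (1030 × 3910) = 61.3 m.

61.3 m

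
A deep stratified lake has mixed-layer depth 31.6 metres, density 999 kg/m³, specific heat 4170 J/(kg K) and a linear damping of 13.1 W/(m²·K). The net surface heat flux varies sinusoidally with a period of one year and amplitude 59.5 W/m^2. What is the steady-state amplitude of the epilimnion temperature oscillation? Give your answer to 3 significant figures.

2.03 K

Areal heat capacity C = ρ c_p D = 999 × 4170 × 31.6 = 1.32×10^8 J m⁻² K⁻¹.
Angular frequency ω = 2π / T = 2π / 3.15×10^7 s = 1.99×10^-7 s⁻¹.
√((Cω)² + λ²) = √((26.2)² + 13.1²) = 29.3 W/(m²·K).
Amplitude A = F₀ / √((Cω)²+λ²) = 59.5 / 29.3 = 2.03 K.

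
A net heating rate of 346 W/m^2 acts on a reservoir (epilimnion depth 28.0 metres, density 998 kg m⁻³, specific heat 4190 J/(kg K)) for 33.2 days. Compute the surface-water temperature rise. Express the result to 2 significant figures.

Areal heat capacity C = ρ c_p D = 998 × 4190 × 28.0 = 1.17×10^8 J m⁻² K⁻¹.
Net heat input Q = F Δt = 346 × (33.2 days × 86400 s/day) = 9.92×10^8 J/m².
ΔT = Q / C = 9.92×10^8 / 1.17×10^8 = 8.48 K.

8.5 K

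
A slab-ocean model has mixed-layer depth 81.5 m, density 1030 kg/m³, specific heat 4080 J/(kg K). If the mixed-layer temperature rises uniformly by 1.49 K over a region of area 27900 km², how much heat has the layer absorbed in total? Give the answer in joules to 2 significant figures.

1.4×10^19 J

Areal heat capacity C = ρ c_p D = 1030 × 4080 × 81.5 = 3.42×10^8 J/(m²·K).
Heat per unit area: q = C ΔT = 3.42×10^8 × 1.49 = 5.10×10^8 J/m².
Total heat: Q = q × A = 5.10×10^8 × (27900 × 10⁶ m²) = 1.42×10^19 J.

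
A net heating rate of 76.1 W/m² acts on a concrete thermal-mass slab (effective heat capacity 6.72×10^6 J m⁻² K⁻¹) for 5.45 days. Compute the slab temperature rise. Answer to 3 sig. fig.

5.33 K

Areal heat capacity C = 6.72×10^6 J m⁻² K⁻¹ (given).
Net heat input Q = F Δt = 76.1 × (5.45 days × 86400 s/day) = 3.58×10^7 J/m².
ΔT = Q / C = 3.58×10^7 / 6.72×10^6 = 5.33 K.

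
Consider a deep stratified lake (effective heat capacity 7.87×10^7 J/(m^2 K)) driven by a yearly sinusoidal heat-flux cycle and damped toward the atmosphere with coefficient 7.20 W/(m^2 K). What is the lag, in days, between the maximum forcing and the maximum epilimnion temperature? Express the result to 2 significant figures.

66 days

Areal heat capacity C = 7.87×10^7 J/(m^2 K) (given).
ω = 2π / 3.15×10^7 s = 1.99×10^-7 s⁻¹.
Phase lag φ = arctan(Cω/λ) = arctan(15.7/7.20) = 1.14 rad.
Time lag = φ / ω = 1.14 / 1.99×10^-7 = 5.72×10^6 s = 66.2 days.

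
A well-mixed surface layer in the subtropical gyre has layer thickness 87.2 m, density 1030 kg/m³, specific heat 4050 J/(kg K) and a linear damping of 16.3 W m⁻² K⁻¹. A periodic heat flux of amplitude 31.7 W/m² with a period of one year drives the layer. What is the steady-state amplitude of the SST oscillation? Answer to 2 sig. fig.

0.43 K

Areal heat capacity C = ρ c_p D = 1030 × 4050 × 87.2 = 3.64×10^8 J m⁻² K⁻¹.
Angular frequency ω = 2π / T = 2π / 3.15×10^7 s = 1.99×10^-7 s⁻¹.
√((Cω)² + λ²) = √((72.5)² + 16.3²) = 74.3 W/(m²·K).
Amplitude A = F₀ / √((Cω)²+λ²) = 31.7 / 74.3 = 0.427 K.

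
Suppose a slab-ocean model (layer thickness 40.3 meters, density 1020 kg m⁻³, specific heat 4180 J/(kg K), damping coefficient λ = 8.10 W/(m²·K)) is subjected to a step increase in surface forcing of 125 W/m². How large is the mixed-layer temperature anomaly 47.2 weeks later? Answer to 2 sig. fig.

Areal heat capacity C = ρ c_p D = 1020 × 4180 × 40.3 = 1.72×10^8 J/(m²·K).
τ = C / λ = 1.72×10^8 / 8.10 = 2.12×10^7 s.
Equilibrium anomaly ΔT_eq = F / λ = 125 / 8.10 = 15.4 K.
t = 47.2 weeks = 2.85×10^7 s, so t/τ = 1.35.
ΔT(t) = ΔT_eq (1 − e^(−t/τ)) = 15.4 × (1 − e^−1.35) = 11.4 K.

11 K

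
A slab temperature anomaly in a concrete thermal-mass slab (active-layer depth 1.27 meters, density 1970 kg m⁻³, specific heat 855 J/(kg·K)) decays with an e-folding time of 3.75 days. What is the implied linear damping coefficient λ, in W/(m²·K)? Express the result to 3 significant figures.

6.60

Areal heat capacity C = ρ c_p D = 1970 × 855 × 1.27 = 2.14×10^6 J/(m^2 K).
τ = 3.75 days = 3.24×10^5 s.
λ = C / τ = 2.14×10^6 / 3.24×10^5 = 6.60 W/(m²·K).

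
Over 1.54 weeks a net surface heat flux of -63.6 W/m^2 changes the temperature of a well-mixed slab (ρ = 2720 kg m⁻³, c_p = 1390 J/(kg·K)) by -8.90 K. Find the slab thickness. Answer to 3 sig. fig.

Heat input Q = F Δt = -63.6 × 9.31×10^5 s = -5.92×10^7 J/m².
Required areal heat capacity C = Q / ΔT = 6.66×10^6 J/(m²·K).
Depth D = C / (ρ c_p) = 6.66×10^6 / (2720 × 1390) = 1.76 m.

1.76 m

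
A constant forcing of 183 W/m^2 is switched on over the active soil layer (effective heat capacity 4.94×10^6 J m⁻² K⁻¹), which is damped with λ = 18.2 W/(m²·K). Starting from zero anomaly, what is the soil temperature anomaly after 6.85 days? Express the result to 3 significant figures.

Areal heat capacity C = 4.94×10^6 J m⁻² K⁻¹ (given).
τ = C / λ = 4.94×10^6 / 18.2 = 2.71×10^5 s.
Equilibrium anomaly ΔT_eq = F / λ = 183 / 18.2 = 10.1 K.
t = 6.85 days = 5.92×10^5 s, so t/τ = 2.18.
ΔT(t) = ΔT_eq (1 − e^(−t/τ)) = 10.1 × (1 − e^−2.18) = 8.92 K.

8.92 K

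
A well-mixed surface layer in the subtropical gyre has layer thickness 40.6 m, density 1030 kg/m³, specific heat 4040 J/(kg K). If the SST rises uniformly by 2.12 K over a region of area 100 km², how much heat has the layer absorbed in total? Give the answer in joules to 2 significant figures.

3.6×10^16 J

Areal heat capacity C = ρ c_p D = 1030 × 4040 × 40.6 = 1.69×10^8 J/(m^2 K).
Heat per unit area: q = C ΔT = 1.69×10^8 × 2.12 = 3.58×10^8 J/m².
Total heat: Q = q × A = 3.58×10^8 × (100 × 10⁶ m²) = 3.58×10^16 J.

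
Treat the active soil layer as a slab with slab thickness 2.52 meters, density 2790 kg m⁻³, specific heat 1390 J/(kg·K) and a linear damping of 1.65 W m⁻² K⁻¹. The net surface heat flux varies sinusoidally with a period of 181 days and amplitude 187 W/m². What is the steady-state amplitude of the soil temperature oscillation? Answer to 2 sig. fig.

Areal heat capacity C = ρ c_p D = 2790 × 1390 × 2.52 = 9.77×10^6 J m⁻² K⁻¹.
Angular frequency ω = 2π / T = 2π / 1.56×10^7 s = 4.02×10^-7 s⁻¹.
√((Cω)² + λ²) = √((3.93)² + 1.65²) = 4.26 W/(m²·K).
Amplitude A = F₀ / √((Cω)²+λ²) = 187 / 4.26 = 43.9 K.

44 K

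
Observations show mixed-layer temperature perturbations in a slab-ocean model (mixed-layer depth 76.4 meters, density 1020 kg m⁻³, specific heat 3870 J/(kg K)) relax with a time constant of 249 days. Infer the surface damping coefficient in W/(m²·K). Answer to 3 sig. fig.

Areal heat capacity C = ρ c_p D = 1020 × 3870 × 76.4 = 3.02×10^8 J/(m^2 K).
τ = 249 days = 2.15×10^7 s.
λ = C / τ = 3.02×10^8 / 2.15×10^7 = 14.0 W/(m²·K).

14.0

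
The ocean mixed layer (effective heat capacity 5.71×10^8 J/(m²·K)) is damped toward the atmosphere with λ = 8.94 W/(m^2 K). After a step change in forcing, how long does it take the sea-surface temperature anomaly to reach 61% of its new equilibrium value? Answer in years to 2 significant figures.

1.9 years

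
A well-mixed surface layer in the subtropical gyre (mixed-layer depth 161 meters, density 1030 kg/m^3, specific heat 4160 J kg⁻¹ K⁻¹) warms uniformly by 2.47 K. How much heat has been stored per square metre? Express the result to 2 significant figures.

1.7×10^9

Areal heat capacity C = ρ c_p D = 1030 × 4160 × 161 = 6.90×10^8 J m⁻² K⁻¹.
ΔQ = C ΔT = 6.90×10^8 × 2.47 = 1.70×10^9 J/m².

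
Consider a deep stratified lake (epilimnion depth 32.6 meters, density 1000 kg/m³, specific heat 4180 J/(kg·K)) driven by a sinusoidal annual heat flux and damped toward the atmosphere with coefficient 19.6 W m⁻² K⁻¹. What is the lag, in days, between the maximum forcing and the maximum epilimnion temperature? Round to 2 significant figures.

55 days

Areal heat capacity C = ρ c_p D = 1000 × 4180 × 32.6 = 1.36×10^8 J/(m^2 K).
ω = 2π / 3.15×10^7 s = 1.99×10^-7 s⁻¹.
Phase lag φ = arctan(Cω/λ) = arctan(27.1/19.6) = 0.946 rad.
Time lag = φ / ω = 0.946 / 1.99×10^-7 = 4.75×10^6 s = 54.9 days.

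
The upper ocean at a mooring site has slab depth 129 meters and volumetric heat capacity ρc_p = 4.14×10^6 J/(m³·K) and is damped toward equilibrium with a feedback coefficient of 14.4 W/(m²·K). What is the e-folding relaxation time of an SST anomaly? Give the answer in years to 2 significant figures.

Areal heat capacity C = ρc_p × D = 4.14×10^6 × 129 = 5.34×10^8 J/(m^2 K).
Relaxation time τ = C / λ = 5.34×10^8 / 14.4 = 3.71×10^7 s.
In years: 3.71×10^7 s / (3.156×10^7 s/year) = 1.18 years.

1.2 years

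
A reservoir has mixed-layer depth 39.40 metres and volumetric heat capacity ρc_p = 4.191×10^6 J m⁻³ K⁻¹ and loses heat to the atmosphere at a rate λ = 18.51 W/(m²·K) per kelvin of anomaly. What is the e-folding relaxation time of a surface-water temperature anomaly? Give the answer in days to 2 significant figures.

100 days

Areal heat capacity C = ρc_p × D = 4.191×10^6 × 39.40 = 1.65×10^8 J/(m^2 K).
Relaxation time τ = C / λ = 1.65×10^8 / 18.51 = 8.92×10^6 s.
In days: 8.92×10^6 s / (86400 s/day) = 103 days.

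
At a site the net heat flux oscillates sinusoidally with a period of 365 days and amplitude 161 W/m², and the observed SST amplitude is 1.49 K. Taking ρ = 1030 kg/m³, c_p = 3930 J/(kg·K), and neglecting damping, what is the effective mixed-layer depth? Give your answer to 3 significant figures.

134 m

ω = 2π / 3.15×10^7 s = 1.99×10^-7 s⁻¹.
Required C = F₀ / (A ω) = 161 / (1.49 × 1.99×10^-7) = 5.42×10^8 J/(m²·K).
D = C / (ρ c_p) = 5.42×10^8 / (1030 × 3930) = 134 m.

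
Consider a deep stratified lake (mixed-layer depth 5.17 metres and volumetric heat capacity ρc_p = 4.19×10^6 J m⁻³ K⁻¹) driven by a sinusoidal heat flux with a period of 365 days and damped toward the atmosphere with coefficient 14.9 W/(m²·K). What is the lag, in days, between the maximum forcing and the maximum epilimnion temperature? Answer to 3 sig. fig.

Areal heat capacity C = ρc_p × D = 4.19×10^6 × 5.17 = 2.17×10^7 J m⁻² K⁻¹.
ω = 2π / 3.15×10^7 s = 1.99×10^-7 s⁻¹.
Phase lag φ = arctan(Cω/λ) = arctan(4.32/14.9) = 0.282 rad.
Time lag = φ / ω = 0.282 / 1.99×10^-7 = 1.42×10^6 s = 16.4 days.

16.4 days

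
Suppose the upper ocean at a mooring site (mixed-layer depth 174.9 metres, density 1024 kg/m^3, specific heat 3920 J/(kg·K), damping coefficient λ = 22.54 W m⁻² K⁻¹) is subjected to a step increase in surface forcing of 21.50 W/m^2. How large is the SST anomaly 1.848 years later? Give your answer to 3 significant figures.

0.807 K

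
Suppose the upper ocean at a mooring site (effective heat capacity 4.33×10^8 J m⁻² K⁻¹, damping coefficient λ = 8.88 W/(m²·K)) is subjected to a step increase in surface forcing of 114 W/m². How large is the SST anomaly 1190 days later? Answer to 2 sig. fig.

11 K

Areal heat capacity C = 4.33×10^8 J m⁻² K⁻¹ (given).
τ = C / λ = 4.33×10^8 / 8.88 = 4.88×10^7 s.
Equilibrium anomaly ΔT_eq = F / λ = 114 / 8.88 = 12.8 K.
t = 1190 days = 1.03×10^8 s, so t/τ = 2.11.
ΔT(t) = ΔT_eq (1 − e^(−t/τ)) = 12.8 × (1 − e^−2.11) = 11.3 K.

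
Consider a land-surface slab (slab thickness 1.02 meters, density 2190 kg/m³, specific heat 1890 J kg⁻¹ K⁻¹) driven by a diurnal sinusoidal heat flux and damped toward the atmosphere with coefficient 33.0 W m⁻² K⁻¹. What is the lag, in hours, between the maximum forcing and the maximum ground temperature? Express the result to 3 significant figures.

Areal heat capacity C = ρ c_p D = 2190 × 1890 × 1.02 = 4.22×10^6 J/(m^2 K).
ω = 2π / 86400 s = 7.27×10^-5 s⁻¹.
Phase lag φ = arctan(Cω/λ) = arctan(307/33.0) = 1.46 rad.
Time lag = φ / ω = 1.46 / 7.27×10^-5 = 20100 s = 5.59 hours.

5.59 hours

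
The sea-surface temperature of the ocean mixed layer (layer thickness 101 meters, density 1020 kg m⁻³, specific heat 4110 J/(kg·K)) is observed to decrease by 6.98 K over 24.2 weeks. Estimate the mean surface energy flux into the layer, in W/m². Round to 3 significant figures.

-202

Areal heat capacity C = ρ c_p D = 1020 × 4110 × 101 = 4.23×10^8 J/(m²·K).
Required heat per unit area: Q = C ΔT = 4.23×10^8 × -6.98 = -2.96×10^9 J/m².
Flux F = Q / Δt = -2.96×10^9 / 1.46×10^7 s = -202 W/m².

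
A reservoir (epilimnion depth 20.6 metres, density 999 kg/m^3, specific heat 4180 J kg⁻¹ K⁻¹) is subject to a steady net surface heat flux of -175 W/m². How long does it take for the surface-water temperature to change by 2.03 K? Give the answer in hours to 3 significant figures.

277 hours

Areal heat capacity C = ρ c_p D = 999 × 4180 × 20.6 = 8.60×10^7 J/(m^2 K).
Time required: Δt = C ΔT / F = 8.60×10^7 × -2.03 / -175 = 9.98×10^5 s.
In hours: 9.98×10^5 s / (3600 s/hour) = 277 hours.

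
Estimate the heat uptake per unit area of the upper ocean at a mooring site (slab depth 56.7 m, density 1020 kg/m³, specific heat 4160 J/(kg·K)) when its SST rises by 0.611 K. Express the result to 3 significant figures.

1.47×10^8

Areal heat capacity C = ρ c_p D = 1020 × 4160 × 56.7 = 2.41×10^8 J m⁻² K⁻¹.
ΔQ = C ΔT = 2.41×10^8 × 0.611 = 1.47×10^8 J/m².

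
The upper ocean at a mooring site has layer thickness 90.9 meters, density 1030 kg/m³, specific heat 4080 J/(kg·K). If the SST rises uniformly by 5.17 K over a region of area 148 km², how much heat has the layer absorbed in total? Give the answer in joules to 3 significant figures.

2.92×10^17 J

Areal heat capacity C = ρ c_p D = 1030 × 4080 × 90.9 = 3.82×10^8 J/(m²·K).
Heat per unit area: q = C ΔT = 3.82×10^8 × 5.17 = 1.97×10^9 J/m².
Total heat: Q = q × A = 1.97×10^9 × (148 × 10⁶ m²) = 2.92×10^17 J.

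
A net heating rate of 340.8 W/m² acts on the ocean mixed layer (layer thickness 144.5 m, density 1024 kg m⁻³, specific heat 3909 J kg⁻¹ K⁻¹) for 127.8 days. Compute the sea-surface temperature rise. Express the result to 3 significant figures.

Areal heat capacity C = ρ c_p D = 1024 × 3909 × 144.5 = 5.78×10^8 J m⁻² K⁻¹.
Net heat input Q = F Δt = 340.8 × (127.8 days × 86400 s/day) = 3.76×10^9 J/m².
ΔT = Q / C = 3.76×10^9 / 5.78×10^8 = 6.51 K.

6.51 K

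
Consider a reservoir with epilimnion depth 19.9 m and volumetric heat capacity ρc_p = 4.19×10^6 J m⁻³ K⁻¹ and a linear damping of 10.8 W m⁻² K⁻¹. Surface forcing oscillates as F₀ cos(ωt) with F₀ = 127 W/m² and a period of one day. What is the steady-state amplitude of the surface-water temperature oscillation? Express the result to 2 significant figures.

Areal heat capacity C = ρc_p × D = 4.19×10^6 × 19.9 = 8.34×10^7 J/(m^2 K).
Angular frequency ω = 2π / T = 2π / 86400 s = 7.27×10^-5 s⁻¹.
√((Cω)² + λ²) = √((6060)² + 10.8²) = 6060 W/(m²·K).
Amplitude A = F₀ / √((Cω)²+λ²) = 127 / 6060 = 0.0209 K.

0.021 K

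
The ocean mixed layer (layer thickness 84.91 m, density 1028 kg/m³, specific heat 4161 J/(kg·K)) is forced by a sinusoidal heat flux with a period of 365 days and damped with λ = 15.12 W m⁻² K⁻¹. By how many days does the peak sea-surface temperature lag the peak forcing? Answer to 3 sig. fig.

79.3 days

Areal heat capacity C = ρ c_p D = 1028 × 4161 × 84.91 = 3.63×10^8 J m⁻² K⁻¹.
ω = 2π / 3.15×10^7 s = 1.99×10^-7 s⁻¹.
Phase lag φ = arctan(Cω/λ) = arctan(72.4/15.12) = 1.36 rad.
Time lag = φ / ω = 1.36 / 1.99×10^-7 = 6.85×10^6 s = 79.3 days.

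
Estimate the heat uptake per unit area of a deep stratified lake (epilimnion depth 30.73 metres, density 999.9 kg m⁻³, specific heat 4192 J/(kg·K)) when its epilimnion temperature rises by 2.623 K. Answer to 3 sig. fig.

3.38×10^8

Areal heat capacity C = ρ c_p D = 999.9 × 4192 × 30.73 = 1.29×10^8 J/(m^2 K).
ΔQ = C ΔT = 1.29×10^8 × 2.623 = 3.38×10^8 J/m².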